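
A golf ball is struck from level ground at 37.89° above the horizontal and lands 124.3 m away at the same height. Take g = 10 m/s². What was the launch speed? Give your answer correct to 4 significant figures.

On level ground, R = v₀² sin(2θ) / g, so v₀ = √(R g / sin 2θ).
sin(2 × 37.89°) = 0.9694.
v₀ = √(124.3 × 10 / 0.9694) = √1282.2 = 35.81 m/s.

35.81 m/s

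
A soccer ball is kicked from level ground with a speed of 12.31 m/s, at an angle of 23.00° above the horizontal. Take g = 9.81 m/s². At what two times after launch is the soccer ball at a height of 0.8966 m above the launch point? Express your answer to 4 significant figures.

0.2503 s and 0.7303 s

v_y0 = 12.31 sin 23.00° = 4.8099 m/s.
Set y = v_y0 t − ½ g t² = 0.8966: 4.905 t² − 4.8099 t + 0.8966 = 0.
t = [4.8099 ± √(23.135 − 17.591)] / 9.81 = (4.8099 ± 2.3546) / 9.81, giving t = 0.2503 s or t = 0.7303 s.
So the soccer ball is at 0.8966 m at t = 0.2503 s (rising) and t = 0.7303 s (falling).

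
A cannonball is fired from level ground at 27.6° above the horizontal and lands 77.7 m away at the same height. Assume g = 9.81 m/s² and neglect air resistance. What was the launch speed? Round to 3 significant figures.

On level ground, R = v₀² sin(2θ) / g, so v₀ = √(R g / sin 2θ).
sin(2 × 27.6°) = 0.8211.
v₀ = √(77.7 × 9.81 / 0.8211) = √928.3 = 30.5 m/s.

30.5 m/s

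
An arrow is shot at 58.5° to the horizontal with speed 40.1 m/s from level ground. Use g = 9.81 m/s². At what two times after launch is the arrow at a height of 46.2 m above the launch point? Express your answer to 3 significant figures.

1.83 s and 5.14 s

v_y0 = 40.1 sin 58.5° = 34.19 m/s.
Set y = v_y0 t − ½ g t² = 46.2: 4.905 t² − 34.19 t + 46.2 = 0.
t = [34.19 ± √(1169 − 906.4)] / 9.81 = (34.19 ± 16.20) / 9.81, giving t = 1.83 s or t = 5.14 s.
So the arrow is at 46.2 m at t = 1.83 s (rising) and t = 5.14 s (falling).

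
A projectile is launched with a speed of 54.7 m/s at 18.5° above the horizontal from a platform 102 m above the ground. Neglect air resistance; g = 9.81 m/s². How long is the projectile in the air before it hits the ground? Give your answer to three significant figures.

Vertical component: v_y = 54.7 sin 18.5° = 17.36 m/s.
Taking up as positive with launch at y = 102 m, landing at y = 0: 0 = 102 + 17.36 t − ½(9.81) t².
Solving 4.905 t² − 17.36 t − 102 = 0 gives t = [17.36 + √(17.36² + 4·4.905·102)] / 9.810 = 6.66 s.

6.66 s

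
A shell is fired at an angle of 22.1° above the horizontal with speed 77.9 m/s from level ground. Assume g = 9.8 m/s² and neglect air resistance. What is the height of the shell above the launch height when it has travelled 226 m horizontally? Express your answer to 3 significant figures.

43.7 m

v_x = 77.9 cos 22.1° = 72.18 m/s, v_y0 = 77.9 sin 22.1° = 29.31 m/s.
Time to reach x = 226 m: t = x / v_x = 226 / 72.18 = 3.131 s.
y = v_y0 t − ½ g t² = 29.31×3.131 − 4.900×3.131² = 43.7 m.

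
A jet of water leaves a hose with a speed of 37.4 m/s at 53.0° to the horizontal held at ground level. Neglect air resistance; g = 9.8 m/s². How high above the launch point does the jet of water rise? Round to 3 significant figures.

45.5 m

Vertical component of launch velocity: v_y = 37.4 sin 53.0° = 29.87 m/s.
At the highest point the vertical velocity is zero, so v_y² = 2 g h_max.
h_max = (29.87)² / (2 × 9.8) = 892.2 / 19.60 = 45.5 m.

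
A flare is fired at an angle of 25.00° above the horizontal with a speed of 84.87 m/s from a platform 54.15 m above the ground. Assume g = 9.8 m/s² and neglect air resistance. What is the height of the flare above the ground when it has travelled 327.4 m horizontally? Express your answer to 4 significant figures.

118.0 m

v_x = 84.87 cos 25.00° = 76.918 m/s, v_y0 = 84.87 sin 25.00° = 35.868 m/s.
Time to reach x = 327.4 m: t = x / v_x = 327.4 / 76.918 = 4.2565 s.
y = 54.15 + v_y0 t − ½ g t² = 54.15 + 35.868×4.2565 − 4.900×4.2565² = 118.0 m.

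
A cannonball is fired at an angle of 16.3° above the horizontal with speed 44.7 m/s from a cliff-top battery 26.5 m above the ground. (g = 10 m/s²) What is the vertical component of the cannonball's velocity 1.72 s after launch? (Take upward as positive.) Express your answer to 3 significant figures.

Initial vertical component: v_y0 = 44.7 sin 16.3° = 12.55 m/s.
v_y(t) = v_y0 − g t = 12.55 − 10 × 1.72 = -4.65 m/s.

-4.65 m/s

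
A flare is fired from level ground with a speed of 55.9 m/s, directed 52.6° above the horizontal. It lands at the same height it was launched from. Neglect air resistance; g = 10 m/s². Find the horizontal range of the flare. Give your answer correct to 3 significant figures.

Components: v_x = 55.9 cos 52.6° = 33.95 m/s, v_y = 55.9 sin 52.6° = 44.41 m/s.
Time of flight (same landing height): t = 2 v_y / g = 2 × 44.41 / 10 = 8.882 s.
Range: R = v_x · t = 33.95 × 8.882 = 302 m.

302 m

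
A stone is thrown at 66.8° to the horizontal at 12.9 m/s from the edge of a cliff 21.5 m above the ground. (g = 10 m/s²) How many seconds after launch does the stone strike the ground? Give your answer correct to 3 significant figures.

3.57 s

Vertical component: v_y = 12.9 sin 66.8° = 11.86 m/s.
Taking up as positive with launch at y = 21.5 m, landing at y = 0: 0 = 21.5 + 11.86 t − ½(10) t².
Solving 5.000 t² − 11.86 t − 21.5 = 0 gives t = [11.86 + √(11.86² + 4·5.000·21.5)] / 10.00 = 3.57 s.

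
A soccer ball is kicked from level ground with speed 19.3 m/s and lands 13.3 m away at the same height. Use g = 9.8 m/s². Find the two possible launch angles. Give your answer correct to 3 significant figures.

10.2° and 79.8°

Level-ground range: R = v₀² sin(2θ)/g ⇒ sin 2θ = R g / v₀² = 13.3×9.8/19.3² = 0.3499.
2θ = arcsin(0.3499) = 20.48° or 180° − 20.48° = 159.52°.
So θ = 10.2° or θ = 79.8°.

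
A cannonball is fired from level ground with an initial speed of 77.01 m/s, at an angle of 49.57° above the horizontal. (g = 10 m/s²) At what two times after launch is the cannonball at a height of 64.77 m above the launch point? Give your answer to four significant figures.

1.235 s and 10.49 s

v_y0 = 77.01 sin 49.57° = 58.620 m/s.
Set y = v_y0 t − ½ g t² = 64.77: 5.000 t² − 58.620 t + 64.77 = 0.
t = [58.620 ± √(3436.3 − 1295.4)] / 10 = (58.620 ± 46.270) / 10, giving t = 1.235 s or t = 10.49 s.
So the cannonball is at 64.77 m at t = 1.235 s (rising) and t = 10.49 s (falling).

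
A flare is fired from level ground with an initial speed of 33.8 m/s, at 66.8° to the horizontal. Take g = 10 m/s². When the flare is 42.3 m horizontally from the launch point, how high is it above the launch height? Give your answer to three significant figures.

48.2 m

v_x = 33.8 cos 66.8° = 13.32 m/s, v_y0 = 33.8 sin 66.8° = 31.07 m/s.
Time to reach x = 42.3 m: t = x / v_x = 42.3 / 13.32 = 3.176 s.
y = v_y0 t − ½ g t² = 31.07×3.176 − 5.000×3.176² = 48.2 m.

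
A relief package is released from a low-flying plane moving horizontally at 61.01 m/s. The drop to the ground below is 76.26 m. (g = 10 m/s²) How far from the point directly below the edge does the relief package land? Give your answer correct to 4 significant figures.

Initial vertical velocity is zero, so the fall time comes from h = ½ g t²: t = √(2 × 76.26 / 10) = 3.9054 s.
Horizontal motion is uniform at 61.01 m/s, so x = 61.01 × 3.9054 = 238.3 m.

238.3 m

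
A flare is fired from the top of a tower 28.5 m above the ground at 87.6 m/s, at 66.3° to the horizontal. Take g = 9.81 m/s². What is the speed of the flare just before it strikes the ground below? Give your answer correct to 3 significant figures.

90.7 m/s

v_x = 87.6 cos 66.3° = 35.21 m/s is unchanged throughout.
For the vertical component, v_y² = v_y0² + 2 g h = (80.21)² + 2×9.81×28.5 = 6993, so |v_y| = 83.62 m/s.
Impact speed = √(v_x² + v_y²) = √(1240 + 6993) = 90.7 m/s.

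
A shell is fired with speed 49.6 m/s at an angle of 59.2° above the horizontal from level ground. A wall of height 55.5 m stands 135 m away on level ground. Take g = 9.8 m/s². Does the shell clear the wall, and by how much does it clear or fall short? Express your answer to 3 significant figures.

Yes — it clears the wall by 32.5 m.

v_x = 49.6 cos 59.2° = 25.40 m/s; v_y0 = 49.6 sin 59.2° = 42.60 m/s.
Time to reach the wall: t = 135 / 25.40 = 5.315 s.
Height at that point: y = 42.60×5.315 − 4.900×5.315² = 88.00 m.
That is 88.00 − 55.5 = 32.5 m above the top of the wall, so the shell clears it.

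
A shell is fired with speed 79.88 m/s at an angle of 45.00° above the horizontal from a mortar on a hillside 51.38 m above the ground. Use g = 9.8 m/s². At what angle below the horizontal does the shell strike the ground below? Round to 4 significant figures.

48.92°

v_x = 79.88 cos 45.00° = 56.484 m/s.
At impact |v_y| = √(v_y0² + 2 g h) = √(56.484² + 2×9.8×51.38) = 64.788 m/s.
Angle below horizontal = arctan(|v_y| / v_x) = arctan(64.788 / 56.484) = 48.92°.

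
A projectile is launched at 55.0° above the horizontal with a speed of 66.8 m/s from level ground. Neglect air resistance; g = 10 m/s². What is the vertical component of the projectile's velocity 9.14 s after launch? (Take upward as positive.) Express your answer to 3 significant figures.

Initial vertical component: v_y0 = 66.8 sin 55.0° = 54.72 m/s.
v_y(t) = v_y0 − g t = 54.72 − 10 × 9.14 = -36.7 m/s.

-36.7 m/s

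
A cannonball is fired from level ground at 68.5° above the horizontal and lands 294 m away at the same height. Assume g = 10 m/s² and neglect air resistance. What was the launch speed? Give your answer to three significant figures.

65.7 m/s

On level ground, R = v₀² sin(2θ) / g, so v₀ = √(R g / sin 2θ).
sin(2 × 68.5°) = 0.6820.
v₀ = √(294 × 10 / 0.6820) = √4311 = 65.7 m/s.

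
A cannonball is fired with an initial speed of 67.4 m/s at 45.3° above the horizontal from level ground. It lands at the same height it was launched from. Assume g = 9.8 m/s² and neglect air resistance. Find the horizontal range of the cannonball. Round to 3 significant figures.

464 m

Components: v_x = 67.4 cos 45.3° = 47.41 m/s, v_y = 67.4 sin 45.3° = 47.91 m/s.
Time of flight (same landing height): t = 2 v_y / g = 2 × 47.91 / 9.8 = 9.778 s.
Range: R = v_x · t = 47.41 × 9.778 = 464 m.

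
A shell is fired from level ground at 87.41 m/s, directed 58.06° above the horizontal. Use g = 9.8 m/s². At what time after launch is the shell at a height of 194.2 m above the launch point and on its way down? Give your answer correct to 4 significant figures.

11.77 s

v_y0 = 87.41 sin 58.06° = 74.176 m/s.
Set y = v_y0 t − ½ g t² = 194.2: 4.900 t² − 74.176 t + 194.2 = 0.
t = [74.176 ± √(5502.1 − 3806.3)] / 9.8 = (74.176 ± 41.180) / 9.8, giving t = 3.367 s or t = 11.77 s.
On the way down corresponds to the larger root: t = 11.77 s.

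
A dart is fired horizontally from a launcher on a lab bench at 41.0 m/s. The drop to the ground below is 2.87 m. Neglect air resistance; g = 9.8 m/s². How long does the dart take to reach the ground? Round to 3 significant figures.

The horizontal speed doesn't affect the fall. With v_y0 = 0, h = ½ g t².
t = √(2 × 2.87 / 9.8) = √0.5857 = 0.765 s.

0.765 s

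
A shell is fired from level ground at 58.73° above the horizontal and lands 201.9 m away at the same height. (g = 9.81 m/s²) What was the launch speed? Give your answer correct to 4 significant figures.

47.25 m/s

On level ground, R = v₀² sin(2θ) / g, so v₀ = √(R g / sin 2θ).
sin(2 × 58.73°) = 0.8873.
v₀ = √(201.9 × 9.81 / 0.8873) = √2232.2 = 47.25 m/s.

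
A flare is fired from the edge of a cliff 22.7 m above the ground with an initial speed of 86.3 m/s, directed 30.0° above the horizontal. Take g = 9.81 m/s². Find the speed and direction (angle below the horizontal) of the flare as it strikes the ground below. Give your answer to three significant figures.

88.8 m/s at 32.7° below the horizontal

v_x = 86.3 cos 30.0° = 74.74 m/s (constant).
|v_y| at impact = √((43.15)² + 2×9.81×22.7) = 48.03 m/s.
Speed = √(74.74² + 48.03²) = 88.8 m/s; angle = arctan(48.03/74.74) = 32.7° below horizontal.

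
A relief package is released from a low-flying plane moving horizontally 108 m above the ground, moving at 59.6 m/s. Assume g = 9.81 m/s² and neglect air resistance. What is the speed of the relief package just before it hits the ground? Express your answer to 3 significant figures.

75.3 m/s

Fall time: t = √(2 × 108 / 9.81) = 4.692 s.
At impact: v_x = 59.6 m/s (unchanged), v_y = g t = 9.81 × 4.692 = 46.03 m/s.
Speed = √(v_x² + v_y²) = √(3552 + 2119) = 75.3 m/s.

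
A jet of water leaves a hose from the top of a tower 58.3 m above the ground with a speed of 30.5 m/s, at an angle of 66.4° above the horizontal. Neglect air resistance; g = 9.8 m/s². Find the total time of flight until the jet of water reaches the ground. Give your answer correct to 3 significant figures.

7.33 s

Vertical component: v_y = 30.5 sin 66.4° = 27.95 m/s.
Taking up as positive with launch at y = 58.3 m, landing at y = 0: 0 = 58.3 + 27.95 t − ½(9.8) t².
Solving 4.900 t² − 27.95 t − 58.3 = 0 gives t = [27.95 + √(27.95² + 4·4.900·58.3)] / 9.800 = 7.33 s.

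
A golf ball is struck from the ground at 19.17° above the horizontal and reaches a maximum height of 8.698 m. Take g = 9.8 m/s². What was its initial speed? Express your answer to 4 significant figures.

39.76 m/s

At maximum height v_y = 0, so (v₀ sin θ)² = 2 g H.
v₀ sin 19.17° = √(2 × 9.8 × 8.698) = 13.057 m/s.
v₀ = 13.057 / sin 19.17° = 13.057 / 0.3284 = 39.76 m/s.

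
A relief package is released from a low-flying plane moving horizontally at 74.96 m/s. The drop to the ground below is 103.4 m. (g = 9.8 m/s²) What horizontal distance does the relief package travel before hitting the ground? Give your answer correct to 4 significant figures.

344.3 m

Initial vertical velocity is zero, so the fall time comes from h = ½ g t²: t = √(2 × 103.4 / 9.8) = 4.5937 s.
Horizontal motion is uniform at 74.96 m/s, so x = 74.96 × 4.5937 = 344.3 m.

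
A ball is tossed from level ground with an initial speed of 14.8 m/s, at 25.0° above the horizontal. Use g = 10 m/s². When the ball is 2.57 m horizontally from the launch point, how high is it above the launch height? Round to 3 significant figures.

1.01 m

v_x = 14.8 cos 25.0° = 13.41 m/s, v_y0 = 14.8 sin 25.0° = 6.255 m/s.
Time to reach x = 2.57 m: t = x / v_x = 2.57 / 13.41 = 0.1916 s.
y = v_y0 t − ½ g t² = 6.255×0.1916 − 5.000×0.1916² = 1.01 m.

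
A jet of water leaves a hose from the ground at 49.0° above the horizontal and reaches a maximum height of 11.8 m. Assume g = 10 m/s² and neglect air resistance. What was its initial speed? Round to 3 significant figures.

20.4 m/s

At maximum height v_y = 0, so (v₀ sin θ)² = 2 g H.
v₀ sin 49.0° = √(2 × 10 × 11.8) = 15.36 m/s.
v₀ = 15.36 / sin 49.0° = 15.36 / 0.7547 = 20.4 m/s.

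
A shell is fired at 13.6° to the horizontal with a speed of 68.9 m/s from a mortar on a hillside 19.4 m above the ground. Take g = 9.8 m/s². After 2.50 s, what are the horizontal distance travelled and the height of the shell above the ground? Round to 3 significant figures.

v_x = 68.9 cos 13.6° = 66.97 m/s; v_y0 = 68.9 sin 13.6° = 16.20 m/s.
x = v_x t = 66.97 × 2.50 = 167 m.
y = 19.4 + v_y0 t − ½ g t² = 29.3 m.

x = 167 m, y = 29.3 m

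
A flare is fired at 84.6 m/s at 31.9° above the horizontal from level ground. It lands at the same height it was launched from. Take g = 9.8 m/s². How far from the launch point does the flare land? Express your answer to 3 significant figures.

655 m

Components: v_x = 84.6 cos 31.9° = 71.82 m/s, v_y = 84.6 sin 31.9° = 44.71 m/s.
Time of flight (same landing height): t = 2 v_y / g = 2 × 44.71 / 9.8 = 9.124 s.
Range: R = v_x · t = 71.82 × 9.124 = 655 m.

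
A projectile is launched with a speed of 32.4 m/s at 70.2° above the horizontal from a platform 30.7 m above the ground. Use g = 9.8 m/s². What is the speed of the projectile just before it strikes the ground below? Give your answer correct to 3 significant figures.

40.6 m/s

v_x = 32.4 cos 70.2° = 10.98 m/s is unchanged throughout.
For the vertical component, v_y² = v_y0² + 2 g h = (30.48)² + 2×9.8×30.7 = 1531, so |v_y| = 39.13 m/s.
Impact speed = √(v_x² + v_y²) = √(120.6 + 1531) = 40.6 m/s.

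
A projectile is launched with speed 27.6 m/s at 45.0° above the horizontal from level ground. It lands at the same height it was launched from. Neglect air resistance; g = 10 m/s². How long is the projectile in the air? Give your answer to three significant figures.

Vertical component: v_y = 27.6 sin 45.0° = 19.52 m/s.
For a projectile landing at launch height, time of flight is t = 2 v_y / g = 2 × 19.52 / 10 = 3.90 s.

3.90 s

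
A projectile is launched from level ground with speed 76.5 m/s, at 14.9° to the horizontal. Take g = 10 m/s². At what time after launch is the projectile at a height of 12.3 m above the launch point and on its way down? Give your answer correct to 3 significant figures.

v_y0 = 76.5 sin 14.9° = 19.67 m/s.
Set y = v_y0 t − ½ g t² = 12.3: 5.000 t² − 19.67 t + 12.3 = 0.
t = [19.67 ± √(386.9 − 246.0)] / 10 = (19.67 ± 11.87) / 10, giving t = 0.780 s or t = 3.15 s.
On the way down corresponds to the larger root: t = 3.15 s.

3.15 s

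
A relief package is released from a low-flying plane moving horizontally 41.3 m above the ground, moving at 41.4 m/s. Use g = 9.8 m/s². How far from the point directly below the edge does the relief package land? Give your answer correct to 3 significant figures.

Initial vertical velocity is zero, so the fall time comes from h = ½ g t²: t = √(2 × 41.3 / 9.8) = 2.903 s.
Horizontal motion is uniform at 41.4 m/s, so x = 41.4 × 2.903 = 120 m.

120 m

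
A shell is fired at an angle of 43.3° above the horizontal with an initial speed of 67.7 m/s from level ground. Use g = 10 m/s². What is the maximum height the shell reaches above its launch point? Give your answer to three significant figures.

Vertical component of launch velocity: v_y = 67.7 sin 43.3° = 46.43 m/s.
At the highest point the vertical velocity is zero, so v_y² = 2 g h_max.
h_max = (46.43)² / (2 × 10) = 2156 / 20.00 = 108 m.

108 m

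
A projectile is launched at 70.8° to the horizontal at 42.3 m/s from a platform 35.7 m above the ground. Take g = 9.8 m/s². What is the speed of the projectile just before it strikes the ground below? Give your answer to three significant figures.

v_x = 42.3 cos 70.8° = 13.91 m/s is unchanged throughout.
For the vertical component, v_y² = v_y0² + 2 g h = (39.95)² + 2×9.8×35.7 = 2296, so |v_y| = 47.92 m/s.
Impact speed = √(v_x² + v_y²) = √(193.5 + 2296) = 49.9 m/s.

49.9 m/s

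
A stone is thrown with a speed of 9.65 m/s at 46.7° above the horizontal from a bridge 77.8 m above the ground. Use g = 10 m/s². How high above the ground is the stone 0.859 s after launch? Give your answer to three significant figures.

v_y0 = 9.65 sin 46.7° = 7.023 m/s.
y(t) = 77.8 + v_y0 t − ½ g t² = 77.8 + 7.023×0.859 − ½×10×0.859² = 80.1 m.

80.1 m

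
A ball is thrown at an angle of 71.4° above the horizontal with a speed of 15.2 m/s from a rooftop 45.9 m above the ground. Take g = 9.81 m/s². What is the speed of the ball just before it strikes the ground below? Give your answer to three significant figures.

v_x = 15.2 cos 71.4° = 4.848 m/s is unchanged throughout.
For the vertical component, v_y² = v_y0² + 2 g h = (14.41)² + 2×9.81×45.9 = 1108, so |v_y| = 33.29 m/s.
Impact speed = √(v_x² + v_y²) = √(23.50 + 1108) = 33.6 m/s.

33.6 m/s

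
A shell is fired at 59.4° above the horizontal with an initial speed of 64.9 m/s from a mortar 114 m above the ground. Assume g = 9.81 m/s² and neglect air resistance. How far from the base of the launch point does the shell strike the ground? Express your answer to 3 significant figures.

435 m

Components: v_x = 64.9 cos 59.4° = 33.04 m/s, v_y = 64.9 sin 59.4° = 55.86 m/s.
Vertical: 0 = 114 + 55.86 t − ½(9.81) t² ⇒ 4.905 t² − 55.86 t − 114 = 0.
t = [55.86 + √(3120 + 2237)] / 9.810 = 13.16 s.
Horizontal: R = v_x · t = 33.04 × 13.16 = 435 m.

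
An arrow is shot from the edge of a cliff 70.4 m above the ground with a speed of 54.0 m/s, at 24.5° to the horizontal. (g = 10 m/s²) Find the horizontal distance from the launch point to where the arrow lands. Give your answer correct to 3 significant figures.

Components: v_x = 54.0 cos 24.5° = 49.14 m/s, v_y = 54.0 sin 24.5° = 22.39 m/s.
Vertical: 0 = 70.4 + 22.39 t − ½(10) t² ⇒ 5.000 t² − 22.39 t − 70.4 = 0.
t = [22.39 + √(501.3 + 1408)] / 10.00 = 6.609 s.
Horizontal: R = v_x · t = 49.14 × 6.609 = 325 m.

325 m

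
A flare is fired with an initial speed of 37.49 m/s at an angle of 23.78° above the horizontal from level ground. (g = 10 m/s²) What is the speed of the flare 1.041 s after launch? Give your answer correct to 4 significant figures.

v_x = 37.49 cos 23.78° = 34.307 m/s (constant).
v_y(t) = 37.49 sin 23.78° − g t = 15.117 − 10 × 1.041 = 4.7070 m/s.
Speed = √(v_x² + v_y²) = √(1177.0 + 22.156) = 34.63 m/s.

34.63 m/s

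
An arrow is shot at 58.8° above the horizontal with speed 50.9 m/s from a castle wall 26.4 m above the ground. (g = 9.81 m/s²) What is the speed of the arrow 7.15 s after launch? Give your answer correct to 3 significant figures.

37.5 m/s

v_x = 50.9 cos 58.8° = 26.37 m/s (constant).
v_y(t) = 50.9 sin 58.8° − g t = 43.54 − 9.81 × 7.15 = -26.60 m/s.
Speed = √(v_x² + v_y²) = √(695.4 + 707.6) = 37.5 m/s.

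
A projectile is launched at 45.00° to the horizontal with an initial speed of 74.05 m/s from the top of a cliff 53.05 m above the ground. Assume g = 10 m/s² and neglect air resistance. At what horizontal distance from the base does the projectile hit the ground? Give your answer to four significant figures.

Components: v_x = 74.05 cos 45.00° = 52.361 m/s, v_y = 74.05 sin 45.00° = 52.361 m/s.
Vertical: 0 = 53.05 + 52.361 t − ½(10) t² ⇒ 5.000 t² − 52.361 t − 53.05 = 0.
t = [52.361 + √(2741.7 + 1061.0)] / 10.00 = 11.403 s.
Horizontal: R = v_x · t = 52.361 × 11.403 = 597.1 m.

597.1 m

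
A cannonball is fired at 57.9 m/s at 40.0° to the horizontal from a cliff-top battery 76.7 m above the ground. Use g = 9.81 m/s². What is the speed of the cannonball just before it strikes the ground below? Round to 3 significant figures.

v_x = 57.9 cos 40.0° = 44.35 m/s is unchanged throughout.
For the vertical component, v_y² = v_y0² + 2 g h = (37.22)² + 2×9.81×76.7 = 2890, so |v_y| = 53.76 m/s.
Impact speed = √(v_x² + v_y²) = √(1967 + 2890) = 69.7 m/s.

69.7 m/s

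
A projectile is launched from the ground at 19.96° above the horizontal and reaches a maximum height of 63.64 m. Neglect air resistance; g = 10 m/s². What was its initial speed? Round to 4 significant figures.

At maximum height v_y = 0, so (v₀ sin θ)² = 2 g H.
v₀ sin 19.96° = √(2 × 10 × 63.64) = 35.676 m/s.
v₀ = 35.676 / sin 19.96° = 35.676 / 0.3414 = 104.5 m/s.

104.5 m/s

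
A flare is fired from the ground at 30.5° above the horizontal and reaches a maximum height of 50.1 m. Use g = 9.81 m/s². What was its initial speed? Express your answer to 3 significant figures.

61.8 m/s

At maximum height v_y = 0, so (v₀ sin θ)² = 2 g H.
v₀ sin 30.5° = √(2 × 9.81 × 50.1) = 31.35 m/s.
v₀ = 31.35 / sin 30.5° = 31.35 / 0.5075 = 61.8 m/s.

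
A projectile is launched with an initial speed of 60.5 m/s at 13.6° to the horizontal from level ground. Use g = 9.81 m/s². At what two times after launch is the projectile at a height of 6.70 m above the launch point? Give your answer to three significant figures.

v_y0 = 60.5 sin 13.6° = 14.23 m/s.
Set y = v_y0 t − ½ g t² = 6.70: 4.905 t² − 14.23 t + 6.70 = 0.
t = [14.23 ± √(202.5 − 131.5)] / 9.81 = (14.23 ± 8.426) / 9.81, giving t = 0.592 s or t = 2.31 s.
So the projectile is at 6.70 m at t = 0.592 s (rising) and t = 2.31 s (falling).

0.592 s and 2.31 s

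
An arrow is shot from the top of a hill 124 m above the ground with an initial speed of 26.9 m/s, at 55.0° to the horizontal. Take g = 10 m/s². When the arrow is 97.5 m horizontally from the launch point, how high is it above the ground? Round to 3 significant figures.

63.6 m

v_x = 26.9 cos 55.0° = 15.43 m/s, v_y0 = 26.9 sin 55.0° = 22.04 m/s.
Time to reach x = 97.5 m: t = x / v_x = 97.5 / 15.43 = 6.319 s.
y = 124 + v_y0 t − ½ g t² = 124 + 22.04×6.319 − 5.000×6.319² = 63.6 m.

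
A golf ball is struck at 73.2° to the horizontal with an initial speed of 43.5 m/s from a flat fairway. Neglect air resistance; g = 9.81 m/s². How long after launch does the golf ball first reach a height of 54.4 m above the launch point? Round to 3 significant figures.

1.61 s

v_y0 = 43.5 sin 73.2° = 41.64 m/s.
Set y = v_y0 t − ½ g t² = 54.4: 4.905 t² − 41.64 t + 54.4 = 0.
t = [41.64 ± √(1734 − 1067)] / 9.81 = (41.64 ± 25.83) / 9.81, giving t = 1.61 s or t = 6.88 s.
The golf ball is on the way up at the first time, so t = 1.61 s.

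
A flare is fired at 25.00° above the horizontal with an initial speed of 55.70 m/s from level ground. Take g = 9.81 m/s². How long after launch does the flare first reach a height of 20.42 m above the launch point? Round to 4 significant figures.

1.137 s

v_y0 = 55.70 sin 25.00° = 23.540 m/s.
Set y = v_y0 t − ½ g t² = 20.42: 4.905 t² − 23.540 t + 20.42 = 0.
t = [23.540 ± √(554.13 − 400.64)] / 9.81 = (23.540 ± 12.389) / 9.81, giving t = 1.137 s or t = 3.662 s.
The flare is on the way up at the first time, so t = 1.137 s.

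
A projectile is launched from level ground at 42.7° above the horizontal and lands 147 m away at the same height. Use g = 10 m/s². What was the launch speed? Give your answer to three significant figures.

On level ground, R = v₀² sin(2θ) / g, so v₀ = √(R g / sin 2θ).
sin(2 × 42.7°) = 0.9968.
v₀ = √(147 × 10 / 0.9968) = √1475 = 38.4 m/s.

38.4 m/s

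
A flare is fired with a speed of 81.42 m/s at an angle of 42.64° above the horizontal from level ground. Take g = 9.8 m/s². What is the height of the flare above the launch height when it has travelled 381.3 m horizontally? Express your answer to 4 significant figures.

v_x = 81.42 cos 42.64° = 59.895 m/s, v_y0 = 81.42 sin 42.64° = 55.153 m/s.
Time to reach x = 381.3 m: t = x / v_x = 381.3 / 59.895 = 6.3661 s.
y = v_y0 t − ½ g t² = 55.153×6.3661 − 4.900×6.3661² = 152.5 m.

152.5 m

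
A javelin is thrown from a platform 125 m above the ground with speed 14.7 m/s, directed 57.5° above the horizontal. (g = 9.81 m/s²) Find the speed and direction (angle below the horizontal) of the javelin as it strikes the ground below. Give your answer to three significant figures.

51.7 m/s at 81.2° below the horizontal

v_x = 14.7 cos 57.5° = 7.898 m/s (constant).
|v_y| at impact = √((12.40)² + 2×9.81×125) = 51.05 m/s.
Speed = √(7.898² + 51.05²) = 51.7 m/s; angle = arctan(51.05/7.898) = 81.2° below horizontal.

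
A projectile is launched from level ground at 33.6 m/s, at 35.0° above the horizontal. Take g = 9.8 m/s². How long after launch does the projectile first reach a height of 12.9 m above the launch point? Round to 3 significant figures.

0.855 s

v_y0 = 33.6 sin 35.0° = 19.27 m/s.
Set y = v_y0 t − ½ g t² = 12.9: 4.900 t² − 19.27 t + 12.9 = 0.
t = [19.27 ± √(371.3 − 252.8)] / 9.8 = (19.27 ± 10.89) / 9.8, giving t = 0.855 s or t = 3.08 s.
The projectile is on the way up at the first time, so t = 0.855 s.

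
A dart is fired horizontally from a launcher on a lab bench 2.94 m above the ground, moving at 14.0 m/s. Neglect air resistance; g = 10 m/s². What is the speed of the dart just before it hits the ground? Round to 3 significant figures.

16.0 m/s

Fall time: t = √(2 × 2.94 / 10) = 0.7668 s.
At impact: v_x = 14.0 m/s (unchanged), v_y = g t = 10 × 0.7668 = 7.668 m/s.
Speed = √(v_x² + v_y²) = √(196.0 + 58.80) = 16.0 m/s.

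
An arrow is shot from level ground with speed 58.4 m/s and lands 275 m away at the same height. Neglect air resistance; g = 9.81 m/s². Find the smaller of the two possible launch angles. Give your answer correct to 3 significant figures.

Level-ground range: R = v₀² sin(2θ)/g ⇒ sin 2θ = R g / v₀² = 275×9.81/58.4² = 0.7910.
2θ = arcsin(0.7910) = 52.28° or 180° − 52.28° = 127.72°.
So θ = 26.1° or θ = 63.9°.

26.1°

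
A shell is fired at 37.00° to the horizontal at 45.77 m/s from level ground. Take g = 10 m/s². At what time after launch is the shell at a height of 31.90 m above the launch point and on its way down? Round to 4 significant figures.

3.853 s

v_y0 = 45.77 sin 37.00° = 27.545 m/s.
Set y = v_y0 t − ½ g t² = 31.90: 5.000 t² − 27.545 t + 31.90 = 0.
t = [27.545 ± √(758.73 − 638.00)] / 10 = (27.545 ± 10.988) / 10, giving t = 1.656 s or t = 3.853 s.
On the way down corresponds to the larger root: t = 3.853 s.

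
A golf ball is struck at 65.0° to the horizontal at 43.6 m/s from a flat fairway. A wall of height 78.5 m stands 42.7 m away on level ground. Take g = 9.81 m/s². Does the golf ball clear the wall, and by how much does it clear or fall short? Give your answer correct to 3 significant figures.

No — it falls 13.3 m short of clearing the wall.

v_x = 43.6 cos 65.0° = 18.43 m/s; v_y0 = 43.6 sin 65.0° = 39.52 m/s.
Time to reach the wall: t = 42.7 / 18.43 = 2.317 s.
Height at that point: y = 39.52×2.317 − 4.905×2.317² = 65.24 m.
That is 78.5 − 65.24 = 13.3 m below the top of the wall, so the golf ball does not clear it.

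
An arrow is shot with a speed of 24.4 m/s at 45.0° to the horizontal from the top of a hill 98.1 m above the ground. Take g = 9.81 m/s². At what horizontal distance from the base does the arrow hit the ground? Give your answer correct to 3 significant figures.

Components: v_x = 24.4 cos 45.0° = 17.25 m/s, v_y = 24.4 sin 45.0° = 17.25 m/s.
Vertical: 0 = 98.1 + 17.25 t − ½(9.81) t² ⇒ 4.905 t² − 17.25 t − 98.1 = 0.
t = [17.25 + √(297.6 + 1925)] / 9.810 = 6.564 s.
Horizontal: R = v_x · t = 17.25 × 6.564 = 113 m.

113 m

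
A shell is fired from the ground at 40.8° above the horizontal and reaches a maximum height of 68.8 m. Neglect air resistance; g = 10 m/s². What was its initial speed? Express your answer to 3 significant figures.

At maximum height v_y = 0, so (v₀ sin θ)² = 2 g H.
v₀ sin 40.8° = √(2 × 10 × 68.8) = 37.09 m/s.
v₀ = 37.09 / sin 40.8° = 37.09 / 0.6534 = 56.8 m/s.

56.8 m/s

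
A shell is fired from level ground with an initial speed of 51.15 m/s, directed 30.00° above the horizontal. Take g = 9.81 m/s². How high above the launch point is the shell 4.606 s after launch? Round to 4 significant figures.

v_y0 = 51.15 sin 30.00° = 25.575 m/s.
y(t) = v_y0 t − ½ g t² = 25.575×4.606 − 4.905×4.606² = 13.74 m.

13.74 m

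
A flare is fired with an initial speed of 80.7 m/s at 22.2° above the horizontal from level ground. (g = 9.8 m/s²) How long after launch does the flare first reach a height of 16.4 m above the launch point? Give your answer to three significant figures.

0.595 s

v_y0 = 80.7 sin 22.2° = 30.49 m/s.
Set y = v_y0 t − ½ g t² = 16.4: 4.900 t² − 30.49 t + 16.4 = 0.
t = [30.49 ± √(929.6 − 321.4)] / 9.8 = (30.49 ± 24.66) / 9.8, giving t = 0.595 s or t = 5.63 s.
The flare is on the way up at the first time, so t = 0.595 s.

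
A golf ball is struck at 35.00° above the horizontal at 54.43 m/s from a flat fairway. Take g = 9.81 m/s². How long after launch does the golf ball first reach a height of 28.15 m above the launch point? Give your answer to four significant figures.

v_y0 = 54.43 sin 35.00° = 31.220 m/s.
Set y = v_y0 t − ½ g t² = 28.15: 4.905 t² − 31.220 t + 28.15 = 0.
t = [31.220 ± √(974.69 − 552.30)] / 9.81 = (31.220 ± 20.552) / 9.81, giving t = 1.087 s or t = 5.277 s.
The golf ball is on the way up at the first time, so t = 1.087 s.

1.087 s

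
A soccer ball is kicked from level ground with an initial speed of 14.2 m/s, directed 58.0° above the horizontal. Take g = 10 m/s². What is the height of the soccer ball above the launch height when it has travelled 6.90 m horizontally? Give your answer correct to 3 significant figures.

6.84 m

v_x = 14.2 cos 58.0° = 7.525 m/s, v_y0 = 14.2 sin 58.0° = 12.04 m/s.
Time to reach x = 6.90 m: t = x / v_x = 6.90 / 7.525 = 0.9169 s.
y = v_y0 t − ½ g t² = 12.04×0.9169 − 5.000×0.9169² = 6.84 m.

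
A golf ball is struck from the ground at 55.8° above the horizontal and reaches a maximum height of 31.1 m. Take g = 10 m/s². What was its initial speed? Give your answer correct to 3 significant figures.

At maximum height v_y = 0, so (v₀ sin θ)² = 2 g H.
v₀ sin 55.8° = √(2 × 10 × 31.1) = 24.94 m/s.
v₀ = 24.94 / sin 55.8° = 24.94 / 0.8271 = 30.2 m/s.

30.2 m/s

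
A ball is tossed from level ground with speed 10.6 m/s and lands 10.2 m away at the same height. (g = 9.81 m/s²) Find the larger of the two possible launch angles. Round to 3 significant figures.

58.5°

Level-ground range: R = v₀² sin(2θ)/g ⇒ sin 2θ = R g / v₀² = 10.2×9.81/10.6² = 0.8905.
2θ = arcsin(0.8905) = 62.94° or 180° − 62.94° = 117.06°.
So θ = 31.5° or θ = 58.5°.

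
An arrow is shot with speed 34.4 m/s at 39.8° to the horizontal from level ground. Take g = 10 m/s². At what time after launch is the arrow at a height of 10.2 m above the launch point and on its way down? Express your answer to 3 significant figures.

3.88 s

v_y0 = 34.4 sin 39.8° = 22.02 m/s.
Set y = v_y0 t − ½ g t² = 10.2: 5.000 t² − 22.02 t + 10.2 = 0.
t = [22.02 ± √(484.9 − 204.0)] / 10 = (22.02 ± 16.76) / 10, giving t = 0.526 s or t = 3.88 s.
On the way down corresponds to the larger root: t = 3.88 s.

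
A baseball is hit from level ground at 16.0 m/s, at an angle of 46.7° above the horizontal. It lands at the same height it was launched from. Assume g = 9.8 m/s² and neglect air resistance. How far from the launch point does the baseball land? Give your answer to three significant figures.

26.1 m

Components: v_x = 16.0 cos 46.7° = 10.97 m/s, v_y = 16.0 sin 46.7° = 11.64 m/s.
Time of flight (same landing height): t = 2 v_y / g = 2 × 11.64 / 9.8 = 2.376 s.
Range: R = v_x · t = 10.97 × 2.376 = 26.1 m.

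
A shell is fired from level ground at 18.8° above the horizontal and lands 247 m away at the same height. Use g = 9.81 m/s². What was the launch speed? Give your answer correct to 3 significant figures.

On level ground, R = v₀² sin(2θ) / g, so v₀ = √(R g / sin 2θ).
sin(2 × 18.8°) = 0.6101.
v₀ = √(247 × 9.81 / 0.6101) = √3972 = 63.0 m/s.

63.0 m/s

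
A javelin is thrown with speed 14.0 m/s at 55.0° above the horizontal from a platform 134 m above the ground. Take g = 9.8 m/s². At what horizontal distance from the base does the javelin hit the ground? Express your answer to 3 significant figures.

52.4 m

Components: v_x = 14.0 cos 55.0° = 8.030 m/s, v_y = 14.0 sin 55.0° = 11.47 m/s.
Vertical: 0 = 134 + 11.47 t − ½(9.8) t² ⇒ 4.900 t² − 11.47 t − 134 = 0.
t = [11.47 + √(131.6 + 2626)] / 9.800 = 6.529 s.
Horizontal: R = v_x · t = 8.030 × 6.529 = 52.4 m.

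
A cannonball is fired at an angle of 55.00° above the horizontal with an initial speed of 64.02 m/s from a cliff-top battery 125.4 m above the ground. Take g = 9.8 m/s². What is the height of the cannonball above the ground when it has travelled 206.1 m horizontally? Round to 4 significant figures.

v_x = 64.02 cos 55.00° = 36.720 m/s, v_y0 = 64.02 sin 55.00° = 52.442 m/s.
Time to reach x = 206.1 m: t = x / v_x = 206.1 / 36.720 = 5.6127 s.
y = 125.4 + v_y0 t − ½ g t² = 125.4 + 52.442×5.6127 − 4.900×5.6127² = 265.4 m.

265.4 m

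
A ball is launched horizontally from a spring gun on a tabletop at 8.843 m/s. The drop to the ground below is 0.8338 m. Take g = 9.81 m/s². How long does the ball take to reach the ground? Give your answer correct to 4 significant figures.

0.4123 s

The horizontal speed doesn't affect the fall. With v_y0 = 0, h = ½ g t².
t = √(2 × 0.8338 / 9.81) = √0.16999 = 0.4123 s.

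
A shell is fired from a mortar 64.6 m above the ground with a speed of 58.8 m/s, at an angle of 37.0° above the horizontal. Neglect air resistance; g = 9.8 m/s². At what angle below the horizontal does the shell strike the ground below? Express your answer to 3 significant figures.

v_x = 58.8 cos 37.0° = 46.96 m/s.
At impact |v_y| = √(v_y0² + 2 g h) = √(35.39² + 2×9.8×64.6) = 50.19 m/s.
Angle below horizontal = arctan(|v_y| / v_x) = arctan(50.19 / 46.96) = 46.9°.

46.9°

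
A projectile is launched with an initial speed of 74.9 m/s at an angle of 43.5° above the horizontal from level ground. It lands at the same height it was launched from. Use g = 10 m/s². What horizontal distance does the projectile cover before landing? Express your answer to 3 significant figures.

560 m

Components: v_x = 74.9 cos 43.5° = 54.33 m/s, v_y = 74.9 sin 43.5° = 51.56 m/s.
Time of flight (same landing height): t = 2 v_y / g = 2 × 51.56 / 10 = 10.31 s.
Range: R = v_x · t = 54.33 × 10.31 = 560 m.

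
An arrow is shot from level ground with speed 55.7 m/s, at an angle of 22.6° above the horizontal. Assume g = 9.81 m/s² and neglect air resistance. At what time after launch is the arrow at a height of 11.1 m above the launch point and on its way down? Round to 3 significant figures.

v_y0 = 55.7 sin 22.6° = 21.41 m/s.
Set y = v_y0 t − ½ g t² = 11.1: 4.905 t² − 21.41 t + 11.1 = 0.
t = [21.41 ± √(458.4 − 217.8)] / 9.81 = (21.41 ± 15.51) / 9.81, giving t = 0.601 s or t = 3.76 s.
On the way down corresponds to the larger root: t = 3.76 s.

3.76 s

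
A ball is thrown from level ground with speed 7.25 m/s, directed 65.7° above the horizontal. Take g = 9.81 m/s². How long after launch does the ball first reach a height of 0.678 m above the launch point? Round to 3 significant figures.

0.112 s

v_y0 = 7.25 sin 65.7° = 6.608 m/s.
Set y = v_y0 t − ½ g t² = 0.678: 4.905 t² − 6.608 t + 0.678 = 0.
t = [6.608 ± √(43.67 − 13.30)] / 9.81 = (6.608 ± 5.511) / 9.81, giving t = 0.112 s or t = 1.24 s.
The ball is on the way up at the first time, so t = 0.112 s.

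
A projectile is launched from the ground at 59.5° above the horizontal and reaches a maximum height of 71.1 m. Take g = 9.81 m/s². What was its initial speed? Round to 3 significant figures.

43.3 m/s

At maximum height v_y = 0, so (v₀ sin θ)² = 2 g H.
v₀ sin 59.5° = √(2 × 9.81 × 71.1) = 37.35 m/s.
v₀ = 37.35 / sin 59.5° = 37.35 / 0.8616 = 43.3 m/s.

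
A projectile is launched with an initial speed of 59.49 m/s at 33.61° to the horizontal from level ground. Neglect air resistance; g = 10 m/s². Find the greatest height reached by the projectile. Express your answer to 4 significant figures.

Vertical component of launch velocity: v_y = 59.49 sin 33.61° = 32.930 m/s.
At the highest point the vertical velocity is zero, so v_y² = 2 g h_max.
h_max = (32.930)² / (2 × 10) = 1084.4 / 20.00 = 54.22 m.

54.22 m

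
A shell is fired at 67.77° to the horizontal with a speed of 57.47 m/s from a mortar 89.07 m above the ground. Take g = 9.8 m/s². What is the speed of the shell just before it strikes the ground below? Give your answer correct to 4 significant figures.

v_x = 57.47 cos 67.77° = 21.742 m/s is unchanged throughout.
For the vertical component, v_y² = v_y0² + 2 g h = (53.198)² + 2×9.8×89.07 = 4575.8, so |v_y| = 67.645 m/s.
Impact speed = √(v_x² + v_y²) = √(472.71 + 4575.8) = 71.05 m/s.

71.05 m/s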